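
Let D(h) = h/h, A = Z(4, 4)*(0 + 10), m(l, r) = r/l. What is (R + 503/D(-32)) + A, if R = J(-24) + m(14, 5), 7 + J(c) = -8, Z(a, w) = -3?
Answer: 6417/14 ≈ 458.36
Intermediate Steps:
J(c) = -15 (J(c) = -7 - 8 = -15)
A = -30 (A = -3*(0 + 10) = -3*10 = -30)
D(h) = 1
R = -205/14 (R = -15 + 5/14 = -205/14 ≈ -14.643)
(R + 503/D(-32)) + A = (-205/14 + 503/1) - 30 = (-205/14 + 503*1) - 30 = (-205/14 + 503) - 30 = 6837/14 - 30 = 6417/14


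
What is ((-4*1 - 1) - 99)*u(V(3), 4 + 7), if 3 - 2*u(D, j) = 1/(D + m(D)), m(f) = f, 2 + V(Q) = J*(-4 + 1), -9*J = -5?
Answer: -1794/11 ≈ -163.09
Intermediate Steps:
J = 5/9 (J = -⅑*(-5) = 5/9 ≈ 0.55556)
V(Q) = -11/3 (V(Q) = -2 + 5*(-4 + 1)/9 = -2 + (5/9)*(-3) = -2 - 5/3 = -11/3)
u(D, j) = 3/2 - 1/(4*D) (u(D, j) = 3/2 - 1/(2*(D + D)) = 3/2 - 1/(2*D)/2 = 3/2 - 1/(4*D))
((-4*1 - 1) - 99)*u(V(3), 4 + 7) = ((-4*1 - 1) - 99)*((-1 + 6*(-11/3))/(4*(-11/3))) = ((-4 - 1) - 99)*((¼)*(-3/11)*(-1 - 22)) = (-5 - 99)*((¼)*(-3/11)*(-23)) = -104*69/44 = -1794/11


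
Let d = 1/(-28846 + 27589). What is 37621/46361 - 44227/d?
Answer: 2577362827000/46361 ≈ 5.5593e+7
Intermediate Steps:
d = -1/1257 (d = 1/(-1257) = -1/1257 ≈ -0.00079555)
37621/46361 - 44227/d = 37621/46361 - 44227/(-1/1257) = 37621*(1/46361) - 44227*(-1257) = 37621/46361 + 55593339 = 2577362827000/46361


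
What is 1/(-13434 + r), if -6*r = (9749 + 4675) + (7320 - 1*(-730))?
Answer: -3/51539 ≈ -5.8208e-5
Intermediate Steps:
r = -11237/3 (r = -((9749 + 4675) + (7320 - 1*(-730)))/6 = -(14424 + (7320 + 730))/6 = -(14424 + 8050)/6 = -1/6*22474 = -11237/3 ≈ -3745.7)
1/(-13434 + r) = 1/(-13434 - 11237/3) = 1/(-51539/3) = -3/51539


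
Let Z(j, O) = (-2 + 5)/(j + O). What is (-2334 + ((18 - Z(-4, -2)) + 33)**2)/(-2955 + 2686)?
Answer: -1273/1076 ≈ -1.1831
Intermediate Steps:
Z(j, O) = 3/(O + j)
(-2334 + ((18 - Z(-4, -2)) + 33)**2)/(-2955 + 2686) = (-2334 + ((18 - 3/(-2 - 4)) + 33)**2)/(-2955 + 2686) = (-2334 + ((18 - 3/(-6)) + 33)**2)/(-269) = (-2334 + ((18 - 3*(-1)/6) + 33)**2)*(-1/269) = (-2334 + ((18 - 1*(-1/2)) + 33)**2)*(-1/269) = (-2334 + ((18 + 1/2) + 33)**2)*(-1/269) = (-2334 + (37/2 + 33)**2)*(-1/269) = (-2334 + (103/2)**2)*(-1/269) = (-2334 + 10609/4)*(-1/269) = (1273/4)*(-1/269) = -1273/1076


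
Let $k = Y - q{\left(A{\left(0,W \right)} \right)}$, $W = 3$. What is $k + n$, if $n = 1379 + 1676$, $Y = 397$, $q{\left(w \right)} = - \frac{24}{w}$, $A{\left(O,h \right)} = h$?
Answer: $3460$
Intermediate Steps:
$k = 405$ ($k = 397 - - \frac{24}{3} = 397 - \left(-24\right) \frac{1}{3} = 397 - -8 = 397 + 8 = 405$)
$n = 3055$
$k + n = 405 + 3055 = 3460$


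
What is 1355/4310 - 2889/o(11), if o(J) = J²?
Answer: -2457527/104302 ≈ -23.562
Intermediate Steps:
1355/4310 - 2889/o(11) = 1355/4310 - 2889/(11²) = 1355*(1/4310) - 2889/121 = 271/862 - 2889*1/121 = 271/862 - 2889/121 = -2457527/104302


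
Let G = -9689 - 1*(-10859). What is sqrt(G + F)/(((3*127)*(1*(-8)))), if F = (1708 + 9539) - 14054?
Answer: -I*sqrt(1637)/3048 ≈ -0.013274*I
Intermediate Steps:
F = -2807 (F = 11247 - 14054 = -2807)
G = 1170 (G = -9689 + 10859 = 1170)
sqrt(G + F)/(((3*127)*(1*(-8)))) = sqrt(1170 - 2807)/(((3*127)*(1*(-8)))) = sqrt(-1637)/((381*(-8))) = (I*sqrt(1637))/(-3048) = (I*sqrt(1637))*(-1/3048) = -I*sqrt(1637)/3048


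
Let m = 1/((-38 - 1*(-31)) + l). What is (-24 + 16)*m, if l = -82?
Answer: 8/89 ≈ 0.089888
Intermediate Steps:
m = -1/89 (m = 1/((-38 - 1*(-31)) - 82) = 1/((-38 + 31) - 82) = 1/(-7 - 82) = 1/(-89) = -1/89 ≈ -0.011236)
(-24 + 16)*m = (-24 + 16)*(-1/89) = -8*(-1/89) = 8/89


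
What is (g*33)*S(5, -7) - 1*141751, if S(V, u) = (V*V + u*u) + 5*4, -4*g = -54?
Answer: -99874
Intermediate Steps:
g = 27/2 (g = -1/4*(-54) = 27/2 ≈ 13.500)
S(V, u) = 20 + V**2 + u**2 (S(V, u) = (V**2 + u**2) + 20 = 20 + V**2 + u**2)
(g*33)*S(5, -7) - 1*141751 = ((27/2)*33)*(20 + 5**2 + (-7)**2) - 1*141751 = 891*(20 + 25 + 49)/2 - 141751 = (891/2)*94 - 141751 = 41877 - 141751 = -99874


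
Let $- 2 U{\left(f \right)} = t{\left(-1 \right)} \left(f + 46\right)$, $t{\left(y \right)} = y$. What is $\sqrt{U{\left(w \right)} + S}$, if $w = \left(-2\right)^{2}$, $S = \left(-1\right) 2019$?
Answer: $i \sqrt{1994} \approx 44.654 i$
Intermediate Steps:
$S = -2019$
$w = 4$
$U{\left(f \right)} = 23 + \frac{f}{2}$ ($U{\left(f \right)} = - \frac{\left(-1\right) \left(f + 46\right)}{2} = - \frac{\left(-1\right) \left(46 + f\right)}{2} = - \frac{-46 - f}{2} = 23 + \frac{f}{2}$)
$\sqrt{U{\left(w \right)} + S} = \sqrt{\left(23 + \frac{1}{2} \cdot 4\right) - 2019} = \sqrt{\left(23 + 2\right) - 2019} = \sqrt{25 - 2019} = \sqrt{-1994} = i \sqrt{1994}$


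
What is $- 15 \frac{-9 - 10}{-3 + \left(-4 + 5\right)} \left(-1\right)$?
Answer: $\frac{285}{2} \approx 142.5$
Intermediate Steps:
$- 15 \frac{-9 - 10}{-3 + \left(-4 + 5\right)} \left(-1\right) = - 15 \left(- \frac{19}{-3 + 1}\right) \left(-1\right) = - 15 \left(- \frac{19}{-2}\right) \left(-1\right) = - 15 \left(\left(-19\right) \left(- \frac{1}{2}\right)\right) \left(-1\right) = \left(-15\right) \frac{19}{2} \left(-1\right) = \left(- \frac{285}{2}\right) \left(-1\right) = \frac{285}{2}$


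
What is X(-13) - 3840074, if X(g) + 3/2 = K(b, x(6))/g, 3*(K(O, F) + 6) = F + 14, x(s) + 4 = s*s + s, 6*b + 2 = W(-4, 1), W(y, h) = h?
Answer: -299525957/78 ≈ -3.8401e+6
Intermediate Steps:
b = -⅙ (b = -⅓ + (⅙)*1 = -⅓ + ⅙ = -⅙ ≈ -0.16667)
x(s) = -4 + s + s² (x(s) = -4 + (s*s + s) = -4 + (s² + s) = -4 + (s + s²) = -4 + s + s²)
K(O, F) = -4/3 + F/3 (K(O, F) = -6 + (F + 14)/3 = -6 + (14 + F)/3 = -6 + (14/3 + F/3) = -4/3 + F/3)
X(g) = -3/2 + 34/(3*g) (X(g) = -3/2 + (-4/3 + (-4 + 6 + 6²)/3)/g = -3/2 + (-4/3 + (-4 + 6 + 36)/3)/g = -3/2 + (-4/3 + (⅓)*38)/g = -3/2 + (-4/3 + 38/3)/g = -3/2 + 34/(3*g))
X(-13) - 3840074 = (⅙)*(68 - 9*(-13))/(-13) - 3840074 = (⅙)*(-1/13)*(68 + 117) - 3840074 = (⅙)*(-1/13)*185 - 3840074 = -185/78 - 3840074 = -299525957/78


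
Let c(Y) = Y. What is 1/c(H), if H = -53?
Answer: -1/53 ≈ -0.018868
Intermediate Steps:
1/c(H) = 1/(-53) = -1/53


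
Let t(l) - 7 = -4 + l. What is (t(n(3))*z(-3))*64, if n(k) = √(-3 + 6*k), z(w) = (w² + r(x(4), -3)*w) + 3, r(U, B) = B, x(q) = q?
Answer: 4032 + 1344*√15 ≈ 9237.3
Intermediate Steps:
z(w) = 3 + w² - 3*w (z(w) = (w² - 3*w) + 3 = 3 + w² - 3*w)
t(l) = 3 + l (t(l) = 7 + (-4 + l) = 3 + l)
(t(n(3))*z(-3))*64 = ((3 + √(-3 + 6*3))*(3 + (-3)² - 3*(-3)))*64 = ((3 + √(-3 + 18))*(3 + 9 + 9))*64 = ((3 + √15)*21)*64 = (63 + 21*√15)*64 = 4032 + 1344*√15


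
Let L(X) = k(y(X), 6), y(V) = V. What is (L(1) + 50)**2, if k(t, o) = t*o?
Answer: 3136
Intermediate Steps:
k(t, o) = o*t
L(X) = 6*X
(L(1) + 50)**2 = (6*1 + 50)**2 = (6 + 50)**2 = 56**2 = 3136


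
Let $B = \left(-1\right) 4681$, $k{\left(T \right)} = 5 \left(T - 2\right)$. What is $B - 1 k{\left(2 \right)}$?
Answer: $-4681$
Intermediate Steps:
$k{\left(T \right)} = -10 + 5 T$ ($k{\left(T \right)} = 5 \left(-2 + T\right) = -10 + 5 T$)
$B = -4681$
$B - 1 k{\left(2 \right)} = -4681 - 1 \left(-10 + 5 \cdot 2\right) = -4681 - 1 \left(-10 + 10\right) = -4681 - 1 \cdot 0 = -4681 - 0 = -4681 + 0 = -4681$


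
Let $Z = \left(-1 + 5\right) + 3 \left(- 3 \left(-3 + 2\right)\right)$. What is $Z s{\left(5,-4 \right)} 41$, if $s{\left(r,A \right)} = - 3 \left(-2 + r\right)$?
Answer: $-4797$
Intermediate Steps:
$s{\left(r,A \right)} = 6 - 3 r$
$Z = 13$ ($Z = 4 + 3 \left(\left(-3\right) \left(-1\right)\right) = 4 + 3 \cdot 3 = 4 + 9 = 13$)
$Z s{\left(5,-4 \right)} 41 = 13 \left(6 - 15\right) 41 = 13 \left(-9\right) 41 = \left(-117\right) 41 = -4797$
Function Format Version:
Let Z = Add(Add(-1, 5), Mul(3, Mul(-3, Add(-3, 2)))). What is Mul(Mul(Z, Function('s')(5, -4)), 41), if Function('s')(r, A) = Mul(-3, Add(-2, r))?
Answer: -4797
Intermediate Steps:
Function('s')(r, A) = Add(6, Mul(-3, r))
Z = 13 (Z = Add(4, Mul(3, Mul(-3, -1))) = Add(4, Mul(3, 3)) = Add(4, 9) = 13)
Mul(Mul(Z, Function('s')(5, -4)), 41) = Mul(Mul(13, Add(6, Mul(-3, 5))), 41) = Mul(Mul(13, Add(6, -15)), 41) = Mul(Mul(13, -9), 41) = Mul(-117, 41) = -4797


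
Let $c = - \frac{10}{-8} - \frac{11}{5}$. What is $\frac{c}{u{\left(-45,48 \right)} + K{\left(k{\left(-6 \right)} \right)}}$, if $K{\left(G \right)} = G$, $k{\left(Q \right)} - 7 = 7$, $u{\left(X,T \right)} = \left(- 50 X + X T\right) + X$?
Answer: $- \frac{19}{1180} \approx -0.016102$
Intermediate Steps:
$u{\left(X,T \right)} = - 49 X + T X$ ($u{\left(X,T \right)} = \left(- 50 X + T X\right) + X = - 49 X + T X$)
$k{\left(Q \right)} = 14$ ($k{\left(Q \right)} = 7 + 7 = 14$)
$c = - \frac{19}{20}$ ($c = \left(-10\right) \left(- \frac{1}{8}\right) - \frac{11}{5} = \frac{5}{4} - \frac{11}{5} = - \frac{19}{20} \approx -0.95$)
$\frac{c}{u{\left(-45,48 \right)} + K{\left(k{\left(-6 \right)} \right)}} = \frac{1}{- 45 \left(-49 + 48\right) + 14} \left(- \frac{19}{20}\right) = \frac{1}{\left(-45\right) \left(-1\right) + 14} \left(- \frac{19}{20}\right) = \frac{1}{45 + 14} \left(- \frac{19}{20}\right) = \frac{1}{59} \left(- \frac{19}{20}\right) = - \frac{19}{1180}$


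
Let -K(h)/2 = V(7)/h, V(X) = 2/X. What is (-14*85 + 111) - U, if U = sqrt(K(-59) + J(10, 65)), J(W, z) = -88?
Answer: -1079 - 2*I*sqrt(3752105)/413 ≈ -1079.0 - 9.3803*I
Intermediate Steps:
K(h) = -4/(7*h) (K(h) = -2*2/7/h = -2*2*(1/7)/h = -4/(7*h))
U = 2*I*sqrt(3752105)/413 (U = sqrt(-4/7/(-59) - 88) = sqrt(-4/7*(-1/59) - 88) = sqrt(4/413 - 88) = sqrt(-36340/413) = 2*I*sqrt(3752105)/413 ≈ 9.3803*I)
(-14*85 + 111) - U = (-14*85 + 111) - 2*I*sqrt(3752105)/413 = (-1190 + 111) - 2*I*sqrt(3752105)/413 = -1079 - 2*I*sqrt(3752105)/413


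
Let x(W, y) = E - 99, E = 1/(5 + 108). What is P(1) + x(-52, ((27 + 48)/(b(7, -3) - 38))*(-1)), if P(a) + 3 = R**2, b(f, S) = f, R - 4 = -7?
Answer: -10508/113 ≈ -92.991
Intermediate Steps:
R = -3 (R = 4 - 7 = -3)
E = 1/113 ≈ 0.0088496
x(W, y) = -11186/113 (x(W, y) = 1/113 - 99 = -11186/113)
P(a) = 6 (P(a) = -3 + (-3)**2 = -3 + 9 = 6)
P(1) + x(-52, ((27 + 48)/(b(7, -3) - 38))*(-1)) = 6 - 11186/113 = -10508/113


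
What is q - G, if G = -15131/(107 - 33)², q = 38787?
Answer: 212412743/5476 ≈ 38790.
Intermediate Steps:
G = -15131/5476 (G = -15131/(74²) = -15131/5476 ≈ -2.7631)
q - G = 38787 - 1*(-15131/5476) = 38787 + 15131/5476 = 212412743/5476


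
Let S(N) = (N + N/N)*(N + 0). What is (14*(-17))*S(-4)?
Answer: -2856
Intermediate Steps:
S(N) = N*(1 + N) (S(N) = (N + 1)*N = (1 + N)*N = N*(1 + N))
(14*(-17))*S(-4) = (14*(-17))*(-4*(1 - 4)) = -(-952)*(-3) = -238*12 = -2856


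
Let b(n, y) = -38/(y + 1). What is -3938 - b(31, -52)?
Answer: -200876/51 ≈ -3938.7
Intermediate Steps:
b(n, y) = -38/(1 + y)
-3938 - b(31, -52) = -3938 - (-38)/(1 - 52) = -3938 - (-38)/(-51) = -3938 - (-38)*(-1)/51 = -3938 - 1*38/51 = -3938 - 38/51 = -200876/51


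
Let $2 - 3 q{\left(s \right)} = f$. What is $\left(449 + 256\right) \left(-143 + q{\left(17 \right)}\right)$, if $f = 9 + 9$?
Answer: $-104575$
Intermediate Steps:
$f = 18$
$q{\left(s \right)} = - \frac{16}{3}$ ($q{\left(s \right)} = \frac{2}{3} - 6 = - \frac{16}{3}$)
$\left(449 + 256\right) \left(-143 + q{\left(17 \right)}\right) = \left(449 + 256\right) \left(-143 - \frac{16}{3}\right) = 705 \left(- \frac{445}{3}\right) = -104575$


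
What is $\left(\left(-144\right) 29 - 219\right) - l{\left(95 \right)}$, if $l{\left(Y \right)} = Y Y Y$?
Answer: $-861770$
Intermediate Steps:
$l{\left(Y \right)} = Y^{3}$ ($l{\left(Y \right)} = Y^{2} Y = Y^{3}$)
$\left(\left(-144\right) 29 - 219\right) - l{\left(95 \right)} = \left(\left(-144\right) 29 - 219\right) - 95^{3} = \left(-4176 - 219\right) - 857375 = -4395 - 857375 = -861770$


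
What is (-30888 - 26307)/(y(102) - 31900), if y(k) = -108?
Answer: 57195/32008 ≈ 1.7869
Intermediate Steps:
(-30888 - 26307)/(y(102) - 31900) = (-30888 - 26307)/(-108 - 31900) = -57195/(-32008) = -57195*(-1/32008) = 57195/32008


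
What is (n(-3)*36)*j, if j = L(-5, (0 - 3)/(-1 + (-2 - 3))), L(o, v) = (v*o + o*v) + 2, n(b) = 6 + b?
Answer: -324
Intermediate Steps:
L(o, v) = 2 + 2*o*v (L(o, v) = (o*v + o*v) + 2 = 2*o*v + 2 = 2 + 2*o*v)
j = -3 (j = 2 + 2*(-5)*((0 - 3)/(-1 + (-2 - 3))) = 2 + 2*(-5)*(-3/(-1 - 5)) = 2 + 2*(-5)*(-3/(-6)) = 2 + 2*(-5)*(-3*(-⅙)) = 2 + 2*(-5)*(½) = 2 - 5 = -3)
(n(-3)*36)*j = ((6 - 3)*36)*(-3) = (3*36)*(-3) = 108*(-3) = -324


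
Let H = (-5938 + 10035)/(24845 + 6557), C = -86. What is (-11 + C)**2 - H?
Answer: 295457321/31402 ≈ 9408.9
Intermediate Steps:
H = 4097/31402 ≈ 0.13047
(-11 + C)**2 - H = (-11 - 86)**2 - 1*4097/31402 = (-97)**2 - 4097/31402 = 9409 - 4097/31402 = 295457321/31402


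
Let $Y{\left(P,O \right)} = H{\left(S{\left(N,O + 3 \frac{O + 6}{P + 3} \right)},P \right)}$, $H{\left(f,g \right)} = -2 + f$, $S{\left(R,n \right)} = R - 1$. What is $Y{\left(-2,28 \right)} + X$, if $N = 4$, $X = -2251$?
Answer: $-2250$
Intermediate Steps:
$S{\left(R,n \right)} = -1 + R$
$Y{\left(P,O \right)} = 1$ ($Y{\left(P,O \right)} = -2 + \left(-1 + 4\right) = -2 + 3 = 1$)
$Y{\left(-2,28 \right)} + X = 1 - 2251 = -2250$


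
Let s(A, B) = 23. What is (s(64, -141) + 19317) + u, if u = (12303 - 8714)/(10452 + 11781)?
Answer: 429989809/22233 ≈ 19340.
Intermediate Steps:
u = 3589/22233 ≈ 0.16143
(s(64, -141) + 19317) + u = (23 + 19317) + 3589/22233 = 19340 + 3589/22233 = 429989809/22233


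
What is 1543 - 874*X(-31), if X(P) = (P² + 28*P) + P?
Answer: -52645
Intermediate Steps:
X(P) = P² + 29*P
1543 - 874*X(-31) = 1543 - (-27094)*(29 - 31) = 1543 - (-27094)*(-2) = 1543 - 874*62 = 1543 - 54188 = -52645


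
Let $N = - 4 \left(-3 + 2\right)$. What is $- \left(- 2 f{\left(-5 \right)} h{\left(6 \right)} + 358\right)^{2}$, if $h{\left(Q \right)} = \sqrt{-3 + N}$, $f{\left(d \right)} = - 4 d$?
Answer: $-101124$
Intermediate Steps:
$N = 4$ ($N = \left(-4\right) \left(-1\right) = 4$)
$h{\left(Q \right)} = 1$ ($h{\left(Q \right)} = \sqrt{-3 + 4} = \sqrt{1} = 1$)
$- \left(- 2 f{\left(-5 \right)} h{\left(6 \right)} + 358\right)^{2} = - \left(- 2 \left(\left(-4\right) \left(-5\right)\right) 1 + 358\right)^{2} = - \left(\left(-2\right) 20 \cdot 1 + 358\right)^{2} = - \left(\left(-40\right) 1 + 358\right)^{2} = - \left(-40 + 358\right)^{2} = - 318^{2} = \left(-1\right) 101124 = -101124$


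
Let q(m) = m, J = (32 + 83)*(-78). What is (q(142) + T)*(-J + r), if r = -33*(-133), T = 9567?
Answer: 129702531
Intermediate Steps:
J = -8970 (J = 115*(-78) = -8970)
r = 4389
(q(142) + T)*(-J + r) = (142 + 9567)*(-1*(-8970) + 4389) = 9709*(8970 + 4389) = 9709*13359 = 129702531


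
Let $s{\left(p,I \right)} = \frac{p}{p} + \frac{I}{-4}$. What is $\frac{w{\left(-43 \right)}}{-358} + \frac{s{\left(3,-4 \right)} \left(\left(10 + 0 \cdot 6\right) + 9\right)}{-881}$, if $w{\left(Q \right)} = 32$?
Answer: $- \frac{20898}{157699} \approx -0.13252$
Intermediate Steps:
$s{\left(p,I \right)} = 1 - \frac{I}{4}$ ($s{\left(p,I \right)} = 1 + I \left(- \frac{1}{4}\right) = 1 - \frac{I}{4}$)
$\frac{w{\left(-43 \right)}}{-358} + \frac{s{\left(3,-4 \right)} \left(\left(10 + 0 \cdot 6\right) + 9\right)}{-881} = \frac{32}{-358} + \frac{\left(1 - -1\right) \left(\left(10 + 0 \cdot 6\right) + 9\right)}{-881} = 32 \left(- \frac{1}{358}\right) + \left(1 + 1\right) \left(\left(10 + 0\right) + 9\right) \left(- \frac{1}{881}\right) = - \frac{16}{179} + 2 \left(10 + 9\right) \left(- \frac{1}{881}\right) = - \frac{16}{179} + 2 \cdot 19 \left(- \frac{1}{881}\right) = - \frac{16}{179} + 38 \left(- \frac{1}{881}\right) = - \frac{16}{179} - \frac{38}{881} = - \frac{20898}{157699}$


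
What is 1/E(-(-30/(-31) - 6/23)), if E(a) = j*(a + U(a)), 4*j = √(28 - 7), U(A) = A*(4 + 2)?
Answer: -713*√21/18522 ≈ -0.17641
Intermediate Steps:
U(A) = 6*A (U(A) = A*6 = 6*A)
j = √21/4 (j = √(28 - 7)/4 = √21/4 ≈ 1.1456)
E(a) = 7*a*√21/4 (E(a) = (√21/4)*(a + 6*a) = (√21/4)*(7*a) = 7*a*√21/4)
1/E(-(-30/(-31) - 6/23)) = 1/(7*(-(-30/(-31) - 6/23))*√21/4) = 1/(7*(-(-30*(-1/31) - 6*1/23))*√21/4) = 1/(7*(-(30/31 - 6/23))*√21/4) = 1/(7*(-1*504/713)*√21/4) = 1/((7/4)*(-504/713)*√21) = 1/(-882*√21/713) = -713*√21/18522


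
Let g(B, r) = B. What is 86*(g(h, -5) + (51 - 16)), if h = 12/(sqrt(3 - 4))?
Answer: 3010 - 1032*I ≈ 3010.0 - 1032.0*I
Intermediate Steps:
h = -12*I (h = 12/(sqrt(-1)) = 12/I = 12*(-I) = -12*I ≈ -12.0*I)
86*(g(h, -5) + (51 - 16)) = 86*(-12*I + (51 - 16)) = 86*(-12*I + 35) = 86*(35 - 12*I) = 3010 - 1032*I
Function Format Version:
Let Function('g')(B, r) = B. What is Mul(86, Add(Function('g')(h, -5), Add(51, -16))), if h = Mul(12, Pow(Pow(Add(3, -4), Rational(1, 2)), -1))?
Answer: Add(3010, Mul(-1032, I)) ≈ Add(3010.0, Mul(-1032.0, I))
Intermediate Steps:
h = Mul(-12, I) (h = Mul(12, Pow(Pow(-1, Rational(1, 2)), -1)) = Mul(12, Pow(I, -1)) = Mul(12, Mul(-1, I)) = Mul(-12, I) ≈ Mul(-12.000, I))
Mul(86, Add(Function('g')(h, -5), Add(51, -16))) = Mul(86, Add(Mul(-12, I), Add(51, -16))) = Mul(86, Add(Mul(-12, I), 35)) = Mul(86, Add(35, Mul(-12, I))) = Add(3010, Mul(-1032, I))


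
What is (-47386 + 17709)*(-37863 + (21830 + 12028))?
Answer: 118856385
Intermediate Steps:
(-47386 + 17709)*(-37863 + (21830 + 12028)) = -29677*(-37863 + 33858) = -29677*(-4005) = 118856385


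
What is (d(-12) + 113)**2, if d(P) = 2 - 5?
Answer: 12100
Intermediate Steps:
d(P) = -3
(d(-12) + 113)**2 = (-3 + 113)**2 = 110**2 = 12100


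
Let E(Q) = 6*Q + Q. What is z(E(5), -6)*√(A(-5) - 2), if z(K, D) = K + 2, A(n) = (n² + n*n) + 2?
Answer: 185*√2 ≈ 261.63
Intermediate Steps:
E(Q) = 7*Q
A(n) = 2 + 2*n² (A(n) = (n² + n²) + 2 = 2*n² + 2 = 2 + 2*n²)
z(K, D) = 2 + K
z(E(5), -6)*√(A(-5) - 2) = (2 + 7*5)*√((2 + 2*(-5)²) - 2) = (2 + 35)*√((2 + 2*25) - 2) = 37*√((2 + 50) - 2) = 37*√(52 - 2) = 37*√50 = 37*(5*√2) = 185*√2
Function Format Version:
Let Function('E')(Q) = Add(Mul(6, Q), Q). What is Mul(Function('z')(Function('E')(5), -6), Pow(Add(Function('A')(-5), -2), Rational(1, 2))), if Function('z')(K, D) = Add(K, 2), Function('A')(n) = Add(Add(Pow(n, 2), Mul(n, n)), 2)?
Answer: Mul(185, Pow(2, Rational(1, 2))) ≈ 261.63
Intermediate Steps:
Function('E')(Q) = Mul(7, Q)
Function('A')(n) = Add(2, Mul(2, Pow(n, 2))) (Function('A')(n) = Add(Add(Pow(n, 2), Pow(n, 2)), 2) = Add(Mul(2, Pow(n, 2)), 2) = Add(2, Mul(2, Pow(n, 2))))
Function('z')(K, D) = Add(2, K)
Mul(Function('z')(Function('E')(5), -6), Pow(Add(Function('A')(-5), -2), Rational(1, 2))) = Mul(Add(2, Mul(7, 5)), Pow(Add(Add(2, Mul(2, Pow(-5, 2))), -2), Rational(1, 2))) = Mul(Add(2, 35), Pow(Add(Add(2, Mul(2, 25)), -2), Rational(1, 2))) = Mul(37, Pow(Add(Add(2, 50), -2), Rational(1, 2))) = Mul(37, Pow(Add(52, -2), Rational(1, 2))) = Mul(37, Pow(50, Rational(1, 2))) = Mul(37, Mul(5, Pow(2, Rational(1, 2)))) = Mul(185, Pow(2, Rational(1, 2)))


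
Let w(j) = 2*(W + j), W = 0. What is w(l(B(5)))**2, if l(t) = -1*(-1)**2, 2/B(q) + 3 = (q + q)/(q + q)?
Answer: 4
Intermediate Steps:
B(q) = -1 (B(q) = 2/(-3 + (q + q)/(q + q)) = 2/(-3 + (2*q)/((2*q))) = 2/(-3 + (2*q)*(1/(2*q))) = 2/(-3 + 1) = 2/(-2) = 2*(-1/2) = -1)
l(t) = -1 (l(t) = -1*1 = -1)
w(j) = 2*j (w(j) = 2*(0 + j) = 2*j)
w(l(B(5)))**2 = (2*(-1))**2 = (-2)**2 = 4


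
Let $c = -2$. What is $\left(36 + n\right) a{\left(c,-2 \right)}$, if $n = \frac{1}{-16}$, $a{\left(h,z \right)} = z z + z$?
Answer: $\frac{575}{8} \approx 71.875$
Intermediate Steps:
$a{\left(h,z \right)} = z + z^{2}$ ($a{\left(h,z \right)} = z^{2} + z = z + z^{2}$)
$n = - \frac{1}{16} \approx -0.0625$
$\left(36 + n\right) a{\left(c,-2 \right)} = \left(36 - \frac{1}{16}\right) \left(- 2 \left(1 - 2\right)\right) = \frac{575 \left(\left(-2\right) \left(-1\right)\right)}{16} = \frac{575}{16} \cdot 2 = \frac{575}{8}$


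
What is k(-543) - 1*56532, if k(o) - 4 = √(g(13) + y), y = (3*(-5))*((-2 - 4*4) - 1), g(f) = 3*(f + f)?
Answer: -56528 + 11*√3 ≈ -56509.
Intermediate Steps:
g(f) = 6*f (g(f) = 3*(2*f) = 6*f)
y = 285 (y = -15*((-2 - 16) - 1) = -15*(-18 - 1) = -15*(-19) = 285)
k(o) = 4 + 11*√3 (k(o) = 4 + √(6*13 + 285) = 4 + √(78 + 285) = 4 + √363 = 4 + 11*√3)
k(-543) - 1*56532 = (4 + 11*√3) - 1*56532 = (4 + 11*√3) - 56532 = -56528 + 11*√3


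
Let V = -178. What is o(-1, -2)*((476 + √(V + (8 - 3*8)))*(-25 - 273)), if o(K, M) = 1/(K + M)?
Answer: 141848/3 + 298*I*√194/3 ≈ 47283.0 + 1383.6*I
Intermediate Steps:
o(-1, -2)*((476 + √(V + (8 - 3*8)))*(-25 - 273)) = ((476 + √(-178 + (8 - 3*8)))*(-25 - 273))/(-1 - 2) = ((476 + √(-178 + (8 - 24)))*(-298))/(-3) = -(476 + √(-178 - 16))*(-298)/3 = -(476 + √(-194))*(-298)/3 = -(476 + I*√194)*(-298)/3 = -(-141848 - 298*I*√194)/3 = 141848/3 + 298*I*√194/3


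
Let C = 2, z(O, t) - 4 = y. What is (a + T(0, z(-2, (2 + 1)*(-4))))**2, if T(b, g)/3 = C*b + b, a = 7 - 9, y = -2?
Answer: 4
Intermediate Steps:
z(O, t) = 2 (z(O, t) = 4 - 2 = 2)
a = -2
T(b, g) = 9*b (T(b, g) = 3*(2*b + b) = 3*(3*b) = 9*b)
(a + T(0, z(-2, (2 + 1)*(-4))))**2 = (-2 + 9*0)**2 = (-2 + 0)**2 = (-2)**2 = 4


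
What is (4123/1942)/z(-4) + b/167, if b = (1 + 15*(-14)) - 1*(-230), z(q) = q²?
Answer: 1341053/5189024 ≈ 0.25844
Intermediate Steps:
b = 21 (b = (1 - 210) + 230 = -209 + 230 = 21)
(4123/1942)/z(-4) + b/167 = (4123/1942)/((-4)²) + 21/167 = (4123*(1/1942))/16 + 21*(1/167) = (4123/1942)*(1/16) + 21/167 = 4123/31072 + 21/167 = 1341053/5189024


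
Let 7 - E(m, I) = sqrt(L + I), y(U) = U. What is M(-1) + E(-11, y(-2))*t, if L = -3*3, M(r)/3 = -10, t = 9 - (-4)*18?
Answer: 537 - 81*I*sqrt(11) ≈ 537.0 - 268.65*I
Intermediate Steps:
t = 81 (t = 9 - 1*(-72) = 9 + 72 = 81)
M(r) = -30 (M(r) = 3*(-10) = -30)
L = -9
E(m, I) = 7 - sqrt(-9 + I)
M(-1) + E(-11, y(-2))*t = -30 + (7 - sqrt(-9 - 2))*81 = -30 + (7 - sqrt(-11))*81 = -30 + (7 - I*sqrt(11))*81 = -30 + (567 - 81*I*sqrt(11)) = 537 - 81*I*sqrt(11)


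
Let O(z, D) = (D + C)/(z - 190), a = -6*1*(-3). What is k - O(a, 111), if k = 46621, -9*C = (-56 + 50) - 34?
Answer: 72170347/1548 ≈ 46622.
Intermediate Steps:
C = 40/9 (C = -((-56 + 50) - 34)/9 = -(-6 - 34)/9 = -⅑*(-40) = 40/9 ≈ 4.4444)
a = 18 (a = -6*(-3) = 18)
O(z, D) = (40/9 + D)/(-190 + z) (O(z, D) = (D + 40/9)/(z - 190) = (40/9 + D)/(-190 + z))
k - O(a, 111) = 46621 - (40/9 + 111)/(-190 + 18) = 46621 - 1039/((-172)*9) = 46621 - (-1)*1039/(172*9) = 46621 - 1*(-1039/1548) = 46621 + 1039/1548 = 72170347/1548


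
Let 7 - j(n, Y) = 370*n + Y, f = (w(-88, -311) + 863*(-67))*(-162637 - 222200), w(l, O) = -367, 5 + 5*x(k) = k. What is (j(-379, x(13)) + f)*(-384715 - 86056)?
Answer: -52709958791994847/5 ≈ -1.0542e+16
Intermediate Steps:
x(k) = -1 + k/5
f = 22392895356 (f = (-367 + 863*(-67))*(-162637 - 222200) = (-367 - 57821)*(-384837) = -58188*(-384837) = 22392895356)
j(n, Y) = 7 - Y - 370*n (j(n, Y) = 7 - (370*n + Y) = 7 - (Y + 370*n) = 7 + (-Y - 370*n) = 7 - Y - 370*n)
(j(-379, x(13)) + f)*(-384715 - 86056) = ((7 - (-1 + (1/5)*13) - 370*(-379)) + 22392895356)*(-384715 - 86056) = ((7 - (-1 + 13/5) + 140230) + 22392895356)*(-470771) = ((7 - 1*8/5 + 140230) + 22392895356)*(-470771) = ((7 - 8/5 + 140230) + 22392895356)*(-470771) = (701177/5 + 22392895356)*(-470771) = (111965177957/5)*(-470771) = -52709958791994847/5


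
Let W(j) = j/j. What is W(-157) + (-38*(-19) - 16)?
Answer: 707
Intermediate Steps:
W(j) = 1
W(-157) + (-38*(-19) - 16) = 1 + (-38*(-19) - 16) = 1 + (722 - 16) = 1 + 706 = 707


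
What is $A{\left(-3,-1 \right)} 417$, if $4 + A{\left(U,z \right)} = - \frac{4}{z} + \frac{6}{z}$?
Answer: $-2502$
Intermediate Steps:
$A{\left(U,z \right)} = -4 + \frac{2}{z}$ ($A{\left(U,z \right)} = -4 + \left(- \frac{4}{z} + \frac{6}{z}\right) = -4 + \frac{2}{z}$)
$A{\left(-3,-1 \right)} 417 = \left(-4 + \frac{2}{-1}\right) 417 = \left(-4 + 2 \left(-1\right)\right) 417 = \left(-4 - 2\right) 417 = \left(-6\right) 417 = -2502$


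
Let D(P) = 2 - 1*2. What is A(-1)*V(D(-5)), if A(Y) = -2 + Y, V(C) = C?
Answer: 0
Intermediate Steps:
D(P) = 0 (D(P) = 2 - 2 = 0)
A(-1)*V(D(-5)) = (-2 - 1)*0 = -3*0 = 0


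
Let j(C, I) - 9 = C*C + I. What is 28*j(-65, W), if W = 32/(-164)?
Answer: 4860408/41 ≈ 1.1855e+5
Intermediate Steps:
W = -8/41 (W = 32*(-1/164) = -8/41 ≈ -0.19512)
j(C, I) = 9 + I + C² (j(C, I) = 9 + (C*C + I) = 9 + (C² + I) = 9 + (I + C²) = 9 + I + C²)
28*j(-65, W) = 28*(9 - 8/41 + (-65)²) = 28*(9 - 8/41 + 4225) = 28*(173586/41) = 4860408/41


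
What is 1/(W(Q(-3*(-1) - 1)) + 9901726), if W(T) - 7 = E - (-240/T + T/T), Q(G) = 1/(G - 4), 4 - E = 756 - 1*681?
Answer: 1/9901181 ≈ 1.0100e-7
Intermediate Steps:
E = -71 (E = 4 - (756 - 1*681) = 4 - (756 - 681) = 4 - 1*75 = 4 - 75 = -71)
Q(G) = 1/(-4 + G)
W(T) = -65 + 240/T (W(T) = 7 + (-71 - (-240/T + T/T)) = 7 + (-71 - (-240/T + 1)) = 7 + (-71 - (1 - 240/T)) = 7 + (-71 + (-1 + 240/T)) = 7 + (-72 + 240/T) = -65 + 240/T)
1/(W(Q(-3*(-1) - 1)) + 9901726) = 1/((-65 + 240/(1/(-4 + (-3*(-1) - 1)))) + 9901726) = 1/((-65 + 240/(1/(-4 + (3 - 1)))) + 9901726) = 1/((-65 + 240/(1/(-4 + 2))) + 9901726) = 1/((-65 + 240/(1/(-2))) + 9901726) = 1/((-65 + 240/(-1/2)) + 9901726) = 1/((-65 + 240*(-2)) + 9901726) = 1/((-65 - 480) + 9901726) = 1/(-545 + 9901726) = 1/9901181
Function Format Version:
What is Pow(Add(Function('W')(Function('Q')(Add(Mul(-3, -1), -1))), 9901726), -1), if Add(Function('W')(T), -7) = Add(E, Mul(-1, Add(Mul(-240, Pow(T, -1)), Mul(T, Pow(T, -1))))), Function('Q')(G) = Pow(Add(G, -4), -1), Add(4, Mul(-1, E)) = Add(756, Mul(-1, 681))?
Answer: Rational(1, 9901181) ≈ 1.0100e-7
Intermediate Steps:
E = -71 (E = Add(4, Mul(-1, Add(756, Mul(-1, 681)))) = Add(4, Mul(-1, Add(756, -681))) = Add(4, Mul(-1, 75)) = Add(4, -75) = -71)
Function('Q')(G) = Pow(Add(-4, G), -1)
Function('W')(T) = Add(-65, Mul(240, Pow(T, -1))) (Function('W')(T) = Add(7, Add(-71, Mul(-1, Add(Mul(-240, Pow(T, -1)), Mul(T, Pow(T, -1)))))) = Add(7, Add(-71, Mul(-1, Add(Mul(-240, Pow(T, -1)), 1)))) = Add(7, Add(-71, Mul(-1, Add(1, Mul(-240, Pow(T, -1)))))) = Add(7, Add(-71, Add(-1, Mul(240, Pow(T, -1))))) = Add(7, Add(-72, Mul(240, Pow(T, -1)))) = Add(-65, Mul(240, Pow(T, -1))))
Pow(Add(Function('W')(Function('Q')(Add(Mul(-3, -1), -1))), 9901726), -1) = Pow(Add(Add(-65, Mul(240, Pow(Pow(Add(-4, Add(Mul(-3, -1), -1)), -1), -1))), 9901726), -1) = Pow(Add(Add(-65, Mul(240, Pow(Pow(Add(-4, Add(3, -1)), -1), -1))), 9901726), -1) = Pow(Add(Add(-65, Mul(240, Pow(Pow(Add(-4, 2), -1), -1))), 9901726), -1) = Pow(Add(Add(-65, Mul(240, Pow(Pow(-2, -1), -1))), 9901726), -1) = Pow(Add(Add(-65, Mul(240, Pow(Rational(-1, 2), -1))), 9901726), -1) = Pow(Add(Add(-65, Mul(240, -2)), 9901726), -1) = Pow(Add(Add(-65, -480), 9901726), -1) = Pow(Add(-545, 9901726), -1) = Pow(9901181, -1) = Rational(1, 9901181)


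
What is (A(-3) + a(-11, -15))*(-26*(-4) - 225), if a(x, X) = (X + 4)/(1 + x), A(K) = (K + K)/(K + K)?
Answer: -2541/10 ≈ -254.10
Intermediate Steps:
A(K) = 1 (A(K) = (2*K)/((2*K)) = (2*K)*(1/(2*K)) = 1)
a(x, X) = (4 + X)/(1 + x)
(A(-3) + a(-11, -15))*(-26*(-4) - 225) = (1 + (4 - 15)/(1 - 11))*(-26*(-4) - 225) = (1 - 11/(-10))*(104 - 225) = (1 - ⅒*(-11))*(-121) = (1 + 11/10)*(-121) = (21/10)*(-121) = -2541/10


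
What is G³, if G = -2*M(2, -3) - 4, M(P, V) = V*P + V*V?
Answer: -1000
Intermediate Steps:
M(P, V) = V² + P*V (M(P, V) = P*V + V² = V² + P*V)
G = -10 (G = -(-6)*(2 - 3) - 4 = -(-6)*(-1) - 4 = -2*3 - 4 = -6 - 4 = -10)
G³ = (-10)³ = -1000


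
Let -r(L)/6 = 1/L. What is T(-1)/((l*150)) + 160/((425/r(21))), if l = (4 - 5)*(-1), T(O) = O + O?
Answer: -1079/8925 ≈ -0.12090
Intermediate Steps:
r(L) = -6/L
T(O) = 2*O
l = 1 (l = -1*(-1) = 1)
T(-1)/((l*150)) + 160/((425/r(21))) = (2*(-1))/((1*150)) + 160/((425/((-6/21)))) = -2/150 + 160/((425/((-6*1/21)))) = -2*1/150 + 160/((425/(-2/7))) = -1/75 + 160/((425*(-7/2))) = -1/75 + 160/(-2975/2) = -1/75 + 160*(-2/2975) = -1/75 - 64/595 = -1079/8925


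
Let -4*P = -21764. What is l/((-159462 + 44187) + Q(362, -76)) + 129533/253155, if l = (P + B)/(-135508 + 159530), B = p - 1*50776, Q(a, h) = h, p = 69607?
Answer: 179462420078833/350741407366455 ≈ 0.51167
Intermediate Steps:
P = 5441 (P = -¼*(-21764) = 5441)
B = 18831 (B = 69607 - 1*50776 = 69607 - 50776 = 18831)
l = 12136/12011 (l = (5441 + 18831)/(-135508 + 159530) = 24272/24022 = 24272*(1/24022) = 12136/12011 ≈ 1.0104)
l/((-159462 + 44187) + Q(362, -76)) + 129533/253155 = 12136/(12011*((-159462 + 44187) - 76)) + 129533/253155 = 12136/(12011*(-115275 - 76)) + 129533*(1/253155) = (12136/12011)/(-115351) + 129533/253155 = (12136/12011)*(-1/115351) + 129533/253155 = -12136/1385480861 + 129533/253155 = 179462420078833/350741407366455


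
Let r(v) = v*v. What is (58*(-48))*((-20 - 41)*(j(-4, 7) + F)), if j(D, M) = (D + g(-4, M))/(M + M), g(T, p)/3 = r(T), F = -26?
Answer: -27171840/7 ≈ -3.8817e+6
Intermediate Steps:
r(v) = v**2
g(T, p) = 3*T**2
j(D, M) = (48 + D)/(2*M) (j(D, M) = (D + 3*(-4)**2)/(M + M) = (D + 3*16)/((2*M)) = (D + 48)*(1/(2*M)) = (48 + D)*(1/(2*M)) = (48 + D)/(2*M))
(58*(-48))*((-20 - 41)*(j(-4, 7) + F)) = (58*(-48))*((-20 - 41)*((1/2)*(48 - 4)/7 - 26)) = -(-169824)*((1/2)*(1/7)*44 - 26) = -(-169824)*(22/7 - 26) = -(-169824)*(-160)/7 = -2784*9760/7 = -27171840/7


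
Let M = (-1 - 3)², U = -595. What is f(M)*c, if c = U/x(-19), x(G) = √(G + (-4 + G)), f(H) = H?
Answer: 680*I*√42/3 ≈ 1469.0*I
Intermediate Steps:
M = 16 (M = (-4)² = 16)
x(G) = √(-4 + 2*G)
c = 85*I*√42/6 (c = -595/√(-4 + 2*(-19)) = -595/√(-4 - 38) = -595*(-I*√42/42) = -(-85)*I*√42/6 = 85*I*√42/6 ≈ 91.811*I)
f(M)*c = 16*(85*I*√42/6) = 680*I*√42/3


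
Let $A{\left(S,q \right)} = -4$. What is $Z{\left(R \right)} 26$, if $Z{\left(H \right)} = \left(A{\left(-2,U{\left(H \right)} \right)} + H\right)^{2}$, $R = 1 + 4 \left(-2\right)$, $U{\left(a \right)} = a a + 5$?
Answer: $3146$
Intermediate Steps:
$U{\left(a \right)} = 5 + a^{2}$ ($U{\left(a \right)} = a^{2} + 5 = 5 + a^{2}$)
$R = -7$ ($R = 1 - 8 = -7$)
$Z{\left(H \right)} = \left(-4 + H\right)^{2}$
$Z{\left(R \right)} 26 = \left(-4 - 7\right)^{2} \cdot 26 = \left(-11\right)^{2} \cdot 26 = 121 \cdot 26 = 3146$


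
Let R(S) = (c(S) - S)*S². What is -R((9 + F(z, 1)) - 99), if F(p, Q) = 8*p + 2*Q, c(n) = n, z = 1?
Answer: 0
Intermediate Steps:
F(p, Q) = 2*Q + 8*p
R(S) = 0 (R(S) = (S - S)*S² = 0*S² = 0)
-R((9 + F(z, 1)) - 99) = -1*0 = 0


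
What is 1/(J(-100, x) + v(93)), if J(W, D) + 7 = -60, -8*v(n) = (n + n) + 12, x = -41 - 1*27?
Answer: -4/367 ≈ -0.010899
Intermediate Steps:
x = -68 (x = -41 - 27 = -68)
v(n) = -3/2 - n/4 (v(n) = -((n + n) + 12)/8 = -(2*n + 12)/8 = -(12 + 2*n)/8 = -3/2 - n/4)
J(W, D) = -67 (J(W, D) = -7 - 60 = -67)
1/(J(-100, x) + v(93)) = 1/(-67 + (-3/2 - 1/4*93)) = 1/(-67 + (-3/2 - 93/4)) = 1/(-67 - 99/4) = 1/(-367/4) = -4/367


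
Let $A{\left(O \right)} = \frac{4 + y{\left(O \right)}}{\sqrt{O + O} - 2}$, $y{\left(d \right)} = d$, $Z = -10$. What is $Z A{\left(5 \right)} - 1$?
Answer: $-31 - 15 \sqrt{10} \approx -78.434$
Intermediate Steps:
$A{\left(O \right)} = \frac{4 + O}{-2 + \sqrt{2} \sqrt{O}}$ ($A{\left(O \right)} = \frac{4 + O}{\sqrt{O + O} - 2} = \frac{4 + O}{\sqrt{2 O} - 2} = \frac{4 + O}{\sqrt{2} \sqrt{O} - 2} = \frac{4 + O}{-2 + \sqrt{2} \sqrt{O}}$)
$Z A{\left(5 \right)} - 1 = - 10 \frac{4 + 5}{-2 + \sqrt{2} \sqrt{5}} - 1 = - 10 \frac{1}{-2 + \sqrt{10}} \cdot 9 - 1 = - 10 \frac{9}{-2 + \sqrt{10}} - 1 = - \frac{90}{-2 + \sqrt{10}} - 1 = -1 - \frac{90}{-2 + \sqrt{10}}$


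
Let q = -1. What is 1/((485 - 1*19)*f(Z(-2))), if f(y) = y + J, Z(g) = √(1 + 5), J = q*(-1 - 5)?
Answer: 1/2330 - √6/13980 ≈ 0.00025397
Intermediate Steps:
J = 6 (J = -(-1 - 5) = -1*(-6) = 6)
Z(g) = √6
f(y) = 6 + y (f(y) = y + 6 = 6 + y)
1/((485 - 1*19)*f(Z(-2))) = 1/((485 - 1*19)*(6 + √6)) = 1/((485 - 19)*(6 + √6)) = 1/(466*(6 + √6))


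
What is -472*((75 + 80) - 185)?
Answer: 14160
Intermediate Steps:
-472*((75 + 80) - 185) = -472*(155 - 185) = -472*(-30) = 14160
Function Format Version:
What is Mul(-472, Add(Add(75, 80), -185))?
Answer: 14160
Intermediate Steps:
Mul(-472, Add(Add(75, 80), -185)) = Mul(-472, Add(155, -185)) = Mul(-472, -30) = 14160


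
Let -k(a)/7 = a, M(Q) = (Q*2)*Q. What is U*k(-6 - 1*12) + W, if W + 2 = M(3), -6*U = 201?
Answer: -4205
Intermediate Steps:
U = -67/2 (U = -1/6*201 = -67/2 ≈ -33.500)
M(Q) = 2*Q**2 (M(Q) = (2*Q)*Q = 2*Q**2)
W = 16 (W = -2 + 2*3**2 = -2 + 2*9 = -2 + 18 = 16)
k(a) = -7*a
U*k(-6 - 1*12) + W = -(-469)*(-6 - 1*12)/2 + 16 = -(-469)*(-6 - 12)/2 + 16 = -(-469)*(-18)/2 + 16 = -67/2*126 + 16 = -4221 + 16 = -4205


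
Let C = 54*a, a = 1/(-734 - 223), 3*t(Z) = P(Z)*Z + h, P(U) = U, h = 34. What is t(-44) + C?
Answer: 628376/957 ≈ 656.61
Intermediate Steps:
t(Z) = 34/3 + Z²/3 (t(Z) = (Z*Z + 34)/3 = (Z² + 34)/3 = (34 + Z²)/3 = 34/3 + Z²/3)
a = -1/957 (a = 1/(-957) = -1/957 ≈ -0.0010449)
C = -18/319 (C = 54*(-1/957) = -18/319 ≈ -0.056426)
t(-44) + C = (34/3 + (⅓)*(-44)²) - 18/319 = (34/3 + (⅓)*1936) - 18/319 = (34/3 + 1936/3) - 18/319 = 1970/3 - 18/319 = 628376/957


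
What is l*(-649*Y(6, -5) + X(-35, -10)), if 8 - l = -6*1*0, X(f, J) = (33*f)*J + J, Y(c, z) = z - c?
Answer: 149432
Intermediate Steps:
X(f, J) = J + 33*J*f (X(f, J) = 33*J*f + J = J + 33*J*f)
l = 8 (l = 8 - (-6*1)*0 = 8 - (-6)*0 = 8 - 1*0 = 8 + 0 = 8)
l*(-649*Y(6, -5) + X(-35, -10)) = 8*(-649*(-5 - 1*6) - 10*(1 + 33*(-35))) = 8*(-649*(-5 - 6) - 10*(1 - 1155)) = 8*(-649*(-11) - 10*(-1154)) = 8*(7139 + 11540) = 8*18679 = 149432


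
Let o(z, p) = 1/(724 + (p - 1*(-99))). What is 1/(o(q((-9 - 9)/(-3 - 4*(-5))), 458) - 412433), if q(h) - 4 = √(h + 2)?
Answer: -1281/528326672 ≈ -2.4246e-6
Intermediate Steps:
q(h) = 4 + √(2 + h) (q(h) = 4 + √(h + 2) = 4 + √(2 + h))
o(z, p) = 1/(823 + p) (o(z, p) = 1/(724 + (p + 99)) = 1/(724 + (99 + p)) = 1/(823 + p))
1/(o(q((-9 - 9)/(-3 - 4*(-5))), 458) - 412433) = 1/(1/(823 + 458) - 412433) = 1/(1/1281 - 412433) = 1/(-528326672/1281) = -1281/528326672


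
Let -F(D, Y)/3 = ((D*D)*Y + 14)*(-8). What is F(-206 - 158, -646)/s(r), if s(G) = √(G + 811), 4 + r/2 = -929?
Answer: 2054217648*I*√1055/1055 ≈ 6.3244e+7*I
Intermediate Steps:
r = -1866 (r = -8 + 2*(-929) = -8 - 1858 = -1866)
F(D, Y) = 336 + 24*Y*D² (F(D, Y) = -3*((D*D)*Y + 14)*(-8) = -3*(D²*Y + 14)*(-8) = -3*(Y*D² + 14)*(-8) = -3*(14 + Y*D²)*(-8) = -3*(-112 - 8*Y*D²) = 336 + 24*Y*D²)
s(G) = √(811 + G)
F(-206 - 158, -646)/s(r) = (336 + 24*(-646)*(-206 - 158)²)/(√(811 - 1866)) = (336 + 24*(-646)*(-364)²)/(√(-1055)) = (336 + 24*(-646)*132496)/((I*√1055)) = (336 - 2054217984)*(-I*√1055/1055) = -(-2054217648)*I*√1055/1055 = 2054217648*I*√1055/1055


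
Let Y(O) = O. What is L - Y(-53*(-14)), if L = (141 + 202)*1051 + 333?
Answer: 360084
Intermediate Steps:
L = 360826 (L = 343*1051 + 333 = 360493 + 333 = 360826)
L - Y(-53*(-14)) = 360826 - (-53)*(-14) = 360826 - 1*742 = 360826 - 742 = 360084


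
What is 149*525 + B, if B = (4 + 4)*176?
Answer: 79633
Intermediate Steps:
B = 1408 (B = 8*176 = 1408)
149*525 + B = 149*525 + 1408 = 78225 + 1408 = 79633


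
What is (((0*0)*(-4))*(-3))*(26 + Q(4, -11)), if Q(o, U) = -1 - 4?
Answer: 0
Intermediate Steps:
Q(o, U) = -5
(((0*0)*(-4))*(-3))*(26 + Q(4, -11)) = (((0*0)*(-4))*(-3))*(26 - 5) = ((0*(-4))*(-3))*21 = (0*(-3))*21 = 0*21 = 0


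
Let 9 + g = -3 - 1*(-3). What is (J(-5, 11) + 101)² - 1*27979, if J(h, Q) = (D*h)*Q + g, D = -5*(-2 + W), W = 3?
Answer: 106710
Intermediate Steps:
g = -9 (g = -9 + (-3 - 1*(-3)) = -9 + (-3 + 3) = -9 + 0 = -9)
D = -5 (D = -5*(-2 + 3) = -5*1 = -5)
J(h, Q) = -9 - 5*Q*h (J(h, Q) = (-5*h)*Q - 9 = -5*Q*h - 9 = -9 - 5*Q*h)
(J(-5, 11) + 101)² - 1*27979 = ((-9 - 5*11*(-5)) + 101)² - 1*27979 = ((-9 + 275) + 101)² - 27979 = (266 + 101)² - 27979 = 367² - 27979 = 134689 - 27979 = 106710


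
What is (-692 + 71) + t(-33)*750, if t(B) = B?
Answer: -25371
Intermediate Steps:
(-692 + 71) + t(-33)*750 = (-692 + 71) - 33*750 = -621 - 24750 = -25371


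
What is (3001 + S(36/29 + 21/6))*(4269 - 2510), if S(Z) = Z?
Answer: 306651747/58 ≈ 5.2871e+6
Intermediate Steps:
(3001 + S(36/29 + 21/6))*(4269 - 2510) = (3001 + (36/29 + 21/6))*(4269 - 2510) = (3001 + (36*(1/29) + 21*(⅙)))*1759 = (3001 + (36/29 + 7/2))*1759 = (3001 + 275/58)*1759 = (174333/58)*1759 = 306651747/58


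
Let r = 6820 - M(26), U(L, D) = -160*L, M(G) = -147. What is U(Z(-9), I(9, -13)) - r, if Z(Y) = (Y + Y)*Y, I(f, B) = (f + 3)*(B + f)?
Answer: -32887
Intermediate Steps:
I(f, B) = (3 + f)*(B + f)
Z(Y) = 2*Y² (Z(Y) = (2*Y)*Y = 2*Y²)
r = 6967 (r = 6820 - 1*(-147) = 6820 + 147 = 6967)
U(Z(-9), I(9, -13)) - r = -320*(-9)² - 1*6967 = -320*81 - 6967 = -160*162 - 6967 = -25920 - 6967 = -32887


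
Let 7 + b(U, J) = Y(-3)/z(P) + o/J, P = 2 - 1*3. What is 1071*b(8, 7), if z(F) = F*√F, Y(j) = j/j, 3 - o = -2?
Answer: -6732 + 1071*I ≈ -6732.0 + 1071.0*I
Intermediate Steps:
o = 5 (o = 3 - 1*(-2) = 3 + 2 = 5)
Y(j) = 1
P = -1 (P = 2 - 3 = -1)
z(F) = F^(3/2)
b(U, J) = -7 + I + 5/J (b(U, J) = -7 + (1/(-1)^(3/2) + 5/J) = -7 + (1/(-I) + 5/J) = -7 + (1*I + 5/J) = -7 + (I + 5/J) = -7 + I + 5/J)
1071*b(8, 7) = 1071*(-7 + I + 5/7) = 1071*(-44/7 + I) = -6732 + 1071*I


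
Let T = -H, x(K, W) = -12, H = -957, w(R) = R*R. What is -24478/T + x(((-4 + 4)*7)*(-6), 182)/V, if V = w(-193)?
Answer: -911792506/35647293 ≈ -25.578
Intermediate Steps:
w(R) = R²
V = 37249 (V = (-193)² = 37249)
T = 957 (T = -1*(-957) = 957)
-24478/T + x(((-4 + 4)*7)*(-6), 182)/V = -24478/957 - 12/37249 = -911792506/35647293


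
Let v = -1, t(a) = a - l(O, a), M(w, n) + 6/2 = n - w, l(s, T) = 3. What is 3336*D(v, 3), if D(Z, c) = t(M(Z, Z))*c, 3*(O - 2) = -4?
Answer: -60048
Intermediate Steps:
O = ⅔ (O = 2 + (⅓)*(-4) = 2 - 4/3 = ⅔ ≈ 0.66667)
M(w, n) = -3 + n - w (M(w, n) = -3 + (n - w) = -3 + n - w)
t(a) = -3 + a (t(a) = a - 1*3 = a - 3 = -3 + a)
D(Z, c) = -6*c (D(Z, c) = (-3 + (-3 + Z - Z))*c = (-3 - 3)*c = -6*c)
3336*D(v, 3) = 3336*(-6*3) = 3336*(-18) = -60048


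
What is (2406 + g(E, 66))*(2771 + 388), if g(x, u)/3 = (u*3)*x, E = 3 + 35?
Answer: 78905502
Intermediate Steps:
E = 38
g(x, u) = 9*u*x (g(x, u) = 3*((u*3)*x) = 3*((3*u)*x) = 3*(3*u*x) = 9*u*x)
(2406 + g(E, 66))*(2771 + 388) = (2406 + 9*66*38)*(2771 + 388) = (2406 + 22572)*3159 = 24978*3159 = 78905502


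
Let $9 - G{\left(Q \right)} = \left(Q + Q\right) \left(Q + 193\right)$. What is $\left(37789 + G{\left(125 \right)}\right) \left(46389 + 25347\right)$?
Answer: $-2991534672$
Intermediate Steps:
$G{\left(Q \right)} = 9 - 2 Q \left(193 + Q\right)$ ($G{\left(Q \right)} = 9 - \left(Q + Q\right) \left(Q + 193\right) = 9 - 2 Q \left(193 + Q\right)$)
$\left(37789 + G{\left(125 \right)}\right) \left(46389 + 25347\right) = \left(37789 - \left(48241 + 31250\right)\right) \left(46389 + 25347\right) = \left(37789 - 79491\right) 71736 = \left(-41702\right) 71736 = -2991534672$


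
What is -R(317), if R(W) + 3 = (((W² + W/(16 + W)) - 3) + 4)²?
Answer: -1119804961866502/110889 ≈ -1.0098e+10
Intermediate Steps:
R(W) = -3 + (1 + W² + W/(16 + W))² (R(W) = -3 + (((W² + W/(16 + W)) - 3) + 4)² = -3 + ((-3 + W² + W/(16 + W)) + 4)² = -3 + (1 + W² + W/(16 + W))²)
-R(317) = -(-3 + (16 + 317³ + 2*317 + 16*317²)²/(16 + 317)²) = -(-3 + (16 + 31855013 + 634 + 16*100489)²/333²) = -(-3 + (16 + 31855013 + 634 + 1607824)²/110889) = -(-3 + (1/110889)*33463487²) = -(-3 + (1/110889)*1119804962199169) = -(-3 + 1119804962199169/110889) = -1*1119804961866502/110889 = -1119804961866502/110889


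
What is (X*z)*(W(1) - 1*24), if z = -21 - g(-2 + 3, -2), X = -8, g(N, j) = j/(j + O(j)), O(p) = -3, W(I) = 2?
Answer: -18832/5 ≈ -3766.4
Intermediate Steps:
g(N, j) = j/(-3 + j) (g(N, j) = j/(j - 3) = j/(-3 + j))
z = -107/5 (z = -21 - (-2)/(-3 - 2) = -21 - (-2)/(-5) = -21 - (-2)*(-1)/5 = -21 - 1*2/5 = -21 - 2/5 = -107/5 ≈ -21.400)
(X*z)*(W(1) - 1*24) = (-8*(-107/5))*(2 - 1*24) = 856*(2 - 24)/5 = (856/5)*(-22) = -18832/5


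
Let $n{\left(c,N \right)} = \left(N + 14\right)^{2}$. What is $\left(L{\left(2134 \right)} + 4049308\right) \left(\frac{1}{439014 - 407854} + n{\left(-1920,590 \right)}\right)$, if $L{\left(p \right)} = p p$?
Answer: $\frac{12224879561031888}{3895} \approx 3.1386 \cdot 10^{12}$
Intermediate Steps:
$L{\left(p \right)} = p^{2}$
$n{\left(c,N \right)} = \left(14 + N\right)^{2}$
$\left(L{\left(2134 \right)} + 4049308\right) \left(\frac{1}{439014 - 407854} + n{\left(-1920,590 \right)}\right) = \left(2134^{2} + 4049308\right) \left(\frac{1}{439014 - 407854} + \left(14 + 590\right)^{2}\right) = \left(4553956 + 4049308\right) \left(\frac{1}{31160} + 604^{2}\right) = 8603264 \left(\frac{1}{31160} + 364816\right) = 8603264 \cdot \frac{11367666561}{31160} = \frac{12224879561031888}{3895}$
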